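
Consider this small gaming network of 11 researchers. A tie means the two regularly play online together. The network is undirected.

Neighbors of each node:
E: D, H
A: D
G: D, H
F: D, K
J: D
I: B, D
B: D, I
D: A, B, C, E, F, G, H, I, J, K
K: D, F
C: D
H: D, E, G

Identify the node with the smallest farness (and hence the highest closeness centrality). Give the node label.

Farness (sum of distances to all others) for each node — A:19, B:18, C:19, D:10, E:18, F:18, G:18, H:17, I:18, J:19, K:18.
The smallest farness is 10, for D, so D has the highest closeness.

D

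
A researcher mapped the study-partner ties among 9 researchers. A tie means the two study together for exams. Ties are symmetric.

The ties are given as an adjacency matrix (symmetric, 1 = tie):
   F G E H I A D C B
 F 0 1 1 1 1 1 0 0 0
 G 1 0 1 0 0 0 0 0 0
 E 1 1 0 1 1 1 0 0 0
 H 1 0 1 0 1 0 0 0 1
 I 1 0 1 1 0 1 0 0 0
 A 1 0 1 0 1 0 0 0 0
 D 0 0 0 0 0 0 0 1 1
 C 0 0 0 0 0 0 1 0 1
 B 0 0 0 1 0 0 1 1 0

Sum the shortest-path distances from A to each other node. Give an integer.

18

Distances from A: B:3, C:4, D:4, E:1, F:1, G:2, H:2, I:1.
Sum = 3 + 4 + 4 + 1 + 1 + 2 + 2 + 1 = 18.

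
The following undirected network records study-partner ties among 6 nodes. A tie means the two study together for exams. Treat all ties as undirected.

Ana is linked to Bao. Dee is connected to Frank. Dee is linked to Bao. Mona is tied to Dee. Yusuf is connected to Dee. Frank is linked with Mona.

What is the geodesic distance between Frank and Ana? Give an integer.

One shortest route is Frank – Dee – Bao – Ana, which uses 3 edges, and at distance 2 from Frank we only reach {Bao, Yusuf}, which does not include Ana. So d(Frank,Ana) = 3.

3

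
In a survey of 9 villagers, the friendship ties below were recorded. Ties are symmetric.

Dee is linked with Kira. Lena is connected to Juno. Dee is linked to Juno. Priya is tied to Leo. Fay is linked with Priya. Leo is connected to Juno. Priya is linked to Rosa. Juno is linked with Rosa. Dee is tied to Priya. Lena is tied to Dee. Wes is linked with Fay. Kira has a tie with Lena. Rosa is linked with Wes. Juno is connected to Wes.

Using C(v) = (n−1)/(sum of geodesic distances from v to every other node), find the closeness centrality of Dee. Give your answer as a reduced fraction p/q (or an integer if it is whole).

2/3

Distances from Dee: Fay:2, Juno:1, Kira:1, Lena:1, Leo:2, Priya:1, Rosa:2, Wes:2. Sum = 12.
n = 9, so closeness = 8/12 = 2/3.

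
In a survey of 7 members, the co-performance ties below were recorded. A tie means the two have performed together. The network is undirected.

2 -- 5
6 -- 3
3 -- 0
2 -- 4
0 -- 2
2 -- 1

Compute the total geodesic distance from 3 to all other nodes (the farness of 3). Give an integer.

Distances from 3: 0:1, 1:3, 2:2, 4:3, 5:3, 6:1.
Sum = 1 + 3 + 2 + 3 + 3 + 1 = 13.

13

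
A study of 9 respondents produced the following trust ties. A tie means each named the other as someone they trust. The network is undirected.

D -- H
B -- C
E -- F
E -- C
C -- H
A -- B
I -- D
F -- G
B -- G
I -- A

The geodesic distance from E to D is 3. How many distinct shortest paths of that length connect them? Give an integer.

The shortest distance is 3, and the only length-3 path is E–C–H–D. So there is exactly 1 shortest path.

1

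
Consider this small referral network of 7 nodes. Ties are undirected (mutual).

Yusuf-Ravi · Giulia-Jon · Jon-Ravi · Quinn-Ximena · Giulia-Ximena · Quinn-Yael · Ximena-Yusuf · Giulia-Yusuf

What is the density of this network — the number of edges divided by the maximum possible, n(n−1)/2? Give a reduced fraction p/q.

8/21

There are 8 edges and 7 nodes, so the maximum possible is C(7,2) = 21.
Density = 8/21.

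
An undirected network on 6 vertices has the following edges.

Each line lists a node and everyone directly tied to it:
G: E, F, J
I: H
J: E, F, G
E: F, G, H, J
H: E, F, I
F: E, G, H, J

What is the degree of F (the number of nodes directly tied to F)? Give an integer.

4

F is directly tied to E, G, H, and J. That is 4 neighbors, so the degree of F is 4.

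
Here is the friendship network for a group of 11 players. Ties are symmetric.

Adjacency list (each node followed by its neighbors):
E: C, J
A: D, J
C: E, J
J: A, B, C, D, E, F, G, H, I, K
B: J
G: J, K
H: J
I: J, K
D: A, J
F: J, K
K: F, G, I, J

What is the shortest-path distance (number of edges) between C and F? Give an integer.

One shortest route is C – J – F, which uses 2 edges, and C and F are not directly tied, so nothing shorter exists. So d(C,F) = 2.

2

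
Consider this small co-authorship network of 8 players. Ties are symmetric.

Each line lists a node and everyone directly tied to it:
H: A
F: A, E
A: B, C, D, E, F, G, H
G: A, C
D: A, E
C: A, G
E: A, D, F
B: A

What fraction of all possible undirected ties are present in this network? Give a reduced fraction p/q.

5/14

There are 10 edges and 8 nodes, so the maximum possible is C(8,2) = 28.
Density = 10/28 = 5/14.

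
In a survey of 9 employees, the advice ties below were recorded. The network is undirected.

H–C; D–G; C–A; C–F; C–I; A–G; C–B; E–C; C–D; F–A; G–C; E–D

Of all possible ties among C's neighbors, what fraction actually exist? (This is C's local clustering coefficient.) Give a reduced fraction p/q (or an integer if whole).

1/7

C's neighbors: A, B, D, E, F, G, H, and I (k = 8).
Possible neighbor pairs: C(8,2) = 28. Edges among them: A–F, A–G, D–E, D–G → e = 4.
Clustering(C) = 4/28 = 1/7.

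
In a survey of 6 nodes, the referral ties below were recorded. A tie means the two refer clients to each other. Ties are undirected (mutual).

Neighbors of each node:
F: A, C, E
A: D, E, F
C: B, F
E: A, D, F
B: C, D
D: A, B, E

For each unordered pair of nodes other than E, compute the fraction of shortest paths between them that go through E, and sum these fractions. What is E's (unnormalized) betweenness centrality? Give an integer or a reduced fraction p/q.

Pairs whose geodesics pass through E — D–F: 1/2.
All other pairs contribute 0.
Summing the contributions gives betweenness(E) = 1/2.

1/2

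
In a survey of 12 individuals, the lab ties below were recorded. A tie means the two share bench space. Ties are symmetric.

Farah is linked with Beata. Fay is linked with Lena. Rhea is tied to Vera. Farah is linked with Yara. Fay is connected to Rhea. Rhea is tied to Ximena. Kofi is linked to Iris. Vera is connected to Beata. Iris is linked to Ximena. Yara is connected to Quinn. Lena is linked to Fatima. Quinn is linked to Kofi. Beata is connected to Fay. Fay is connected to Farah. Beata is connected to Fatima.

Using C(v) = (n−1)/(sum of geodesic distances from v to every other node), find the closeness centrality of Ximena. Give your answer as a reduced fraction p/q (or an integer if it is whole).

11/28

Distances from Ximena: Beata:3, Farah:3, Fatima:4, Fay:2, Iris:1, Kofi:2, Lena:3, Quinn:3, Rhea:1, Vera:2, Yara:4. Sum = 28.
n = 12, so closeness = 11/28.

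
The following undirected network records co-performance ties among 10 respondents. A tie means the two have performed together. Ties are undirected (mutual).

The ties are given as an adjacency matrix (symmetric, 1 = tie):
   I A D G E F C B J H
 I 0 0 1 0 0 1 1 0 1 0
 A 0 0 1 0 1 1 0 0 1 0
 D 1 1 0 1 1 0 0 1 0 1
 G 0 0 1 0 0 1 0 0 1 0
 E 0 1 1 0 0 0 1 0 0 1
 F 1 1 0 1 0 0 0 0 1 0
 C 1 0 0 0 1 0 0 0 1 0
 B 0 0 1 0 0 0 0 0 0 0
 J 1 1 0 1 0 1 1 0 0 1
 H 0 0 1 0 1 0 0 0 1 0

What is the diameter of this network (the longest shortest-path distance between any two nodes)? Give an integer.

3

Eccentricity of each node (its greatest distance to any other): A:2, B:3, C:3, D:2, E:2, F:3, G:2, H:2, I:2, J:3.
The maximum eccentricity is 3, realized for instance by the pair F–B via F – I – D – B. So the diameter is 3.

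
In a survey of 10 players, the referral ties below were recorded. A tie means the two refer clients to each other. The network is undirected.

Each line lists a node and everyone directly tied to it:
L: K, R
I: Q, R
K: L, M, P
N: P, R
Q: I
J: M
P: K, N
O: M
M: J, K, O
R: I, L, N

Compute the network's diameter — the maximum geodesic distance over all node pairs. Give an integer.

Eccentricity of each node (its greatest distance to any other): I:5, J:6, K:4, L:3, M:5, N:4, O:6, P:4, Q:6, R:4.
The maximum eccentricity is 6, realized for instance by the pair O–Q via O – M – K – L – R – I – Q. So the diameter is 6.

6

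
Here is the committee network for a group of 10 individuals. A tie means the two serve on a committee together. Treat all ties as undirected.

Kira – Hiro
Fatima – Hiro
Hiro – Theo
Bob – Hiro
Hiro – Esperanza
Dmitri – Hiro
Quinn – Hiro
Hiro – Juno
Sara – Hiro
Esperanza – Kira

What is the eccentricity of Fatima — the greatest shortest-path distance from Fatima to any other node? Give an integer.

2

Distances from Fatima: Bob:2, Dmitri:2, Esperanza:2, Hiro:1, Juno:2, Kira:2, Quinn:2, Sara:2, Theo:2.
The largest is 2 (to Bob, Theo, Esperanza, Juno, Kira, Sara, Quinn, and Dmitri), so the eccentricity of Fatima is 2.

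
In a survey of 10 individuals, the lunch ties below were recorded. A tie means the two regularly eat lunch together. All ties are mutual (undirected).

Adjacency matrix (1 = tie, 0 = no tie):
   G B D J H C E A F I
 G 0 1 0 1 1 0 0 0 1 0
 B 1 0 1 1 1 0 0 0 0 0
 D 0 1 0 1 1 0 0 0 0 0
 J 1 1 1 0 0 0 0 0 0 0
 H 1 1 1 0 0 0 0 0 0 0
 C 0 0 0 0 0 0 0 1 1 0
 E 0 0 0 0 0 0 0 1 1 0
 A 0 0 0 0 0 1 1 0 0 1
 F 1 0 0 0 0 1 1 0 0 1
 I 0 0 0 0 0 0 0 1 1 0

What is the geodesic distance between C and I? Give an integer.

One shortest route is C – F – I, which uses 2 edges, and C and I are not directly tied, so nothing shorter exists. So d(C,I) = 2.

2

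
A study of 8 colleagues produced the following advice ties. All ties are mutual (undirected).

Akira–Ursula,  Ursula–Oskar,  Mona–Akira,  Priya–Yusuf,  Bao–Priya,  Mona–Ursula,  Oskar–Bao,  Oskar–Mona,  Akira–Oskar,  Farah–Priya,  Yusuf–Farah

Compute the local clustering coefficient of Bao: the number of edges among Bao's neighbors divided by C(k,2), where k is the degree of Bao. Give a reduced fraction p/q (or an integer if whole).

Bao's neighbors: Oskar and Priya (k = 2).
Possible neighbor pairs: C(2,2) = 1. Edges among them: none → e = 0.
Clustering(Bao) = 0/1.

0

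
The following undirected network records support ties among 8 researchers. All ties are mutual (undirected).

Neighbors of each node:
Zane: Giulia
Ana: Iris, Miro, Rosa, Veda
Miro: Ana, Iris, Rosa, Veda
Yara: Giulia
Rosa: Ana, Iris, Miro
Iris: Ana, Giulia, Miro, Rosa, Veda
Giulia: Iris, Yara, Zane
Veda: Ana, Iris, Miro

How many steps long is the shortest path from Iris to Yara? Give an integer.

One shortest route is Iris – Giulia – Yara, which uses 2 edges, and Iris and Yara are not directly tied, so nothing shorter exists. So d(Iris,Yara) = 2.

2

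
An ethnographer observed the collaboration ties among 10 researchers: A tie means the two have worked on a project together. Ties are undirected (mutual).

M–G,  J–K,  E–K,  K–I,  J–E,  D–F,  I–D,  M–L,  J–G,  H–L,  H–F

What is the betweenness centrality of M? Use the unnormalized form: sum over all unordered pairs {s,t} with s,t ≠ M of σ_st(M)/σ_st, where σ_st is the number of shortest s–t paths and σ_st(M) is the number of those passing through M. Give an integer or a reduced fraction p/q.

Pairs whose geodesics pass through M — G–F: 1; G–H: 1; G–L: 1; J–H: 1; J–L: 1; E–H: 1/2; E–L: 1; K–L: 1.
All other pairs contribute 0.
Summing the contributions gives betweenness(M) = 15/2.

15/2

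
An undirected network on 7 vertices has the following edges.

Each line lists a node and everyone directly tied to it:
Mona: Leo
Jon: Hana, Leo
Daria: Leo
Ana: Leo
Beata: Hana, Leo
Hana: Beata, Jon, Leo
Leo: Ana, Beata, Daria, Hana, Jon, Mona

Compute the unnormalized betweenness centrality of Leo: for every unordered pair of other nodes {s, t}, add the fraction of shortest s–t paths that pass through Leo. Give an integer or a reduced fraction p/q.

Pairs whose geodesics pass through Leo — Hana–Mona: 1; Hana–Ana: 1; Hana–Daria: 1; Mona–Beata: 1; Mona–Jon: 1; Mona–Ana: 1; Mona–Daria: 1; Beata–Jon: 1/2; Beata–Ana: 1; Beata–Daria: 1; Jon–Ana: 1; Jon–Daria: 1; Ana–Daria: 1.
All other pairs contribute 0.
Summing the contributions gives betweenness(Leo) = 25/2.

25/2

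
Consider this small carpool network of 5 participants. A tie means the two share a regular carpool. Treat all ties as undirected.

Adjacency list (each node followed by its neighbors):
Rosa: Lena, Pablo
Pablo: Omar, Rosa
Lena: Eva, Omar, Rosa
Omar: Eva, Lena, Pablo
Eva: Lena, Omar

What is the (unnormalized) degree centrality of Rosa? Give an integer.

Rosa is directly tied to Lena and Pablo. That is 2 neighbors, so the degree of Rosa is 2.

2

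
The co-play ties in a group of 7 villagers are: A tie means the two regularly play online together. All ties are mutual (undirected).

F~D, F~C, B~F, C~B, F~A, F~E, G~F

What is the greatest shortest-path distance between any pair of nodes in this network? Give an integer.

2

Eccentricity of each node (its greatest distance to any other): A:2, B:2, C:2, D:2, E:2, F:1, G:2.
The maximum eccentricity is 2, realized for instance by the pair G–E via G – F – E. So the diameter is 2.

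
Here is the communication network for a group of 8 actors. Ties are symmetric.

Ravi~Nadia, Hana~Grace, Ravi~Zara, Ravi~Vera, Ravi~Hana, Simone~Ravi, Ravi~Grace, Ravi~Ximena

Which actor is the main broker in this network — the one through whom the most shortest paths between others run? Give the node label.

Ravi

Unnormalized betweenness of each node: Grace:0, Hana:0, Nadia:0, Ravi:20, Simone:0, Vera:0, Ximena:0, Zara:0.
Ravi has the largest value, 20, making it the main broker — the node through which the most shortest paths run.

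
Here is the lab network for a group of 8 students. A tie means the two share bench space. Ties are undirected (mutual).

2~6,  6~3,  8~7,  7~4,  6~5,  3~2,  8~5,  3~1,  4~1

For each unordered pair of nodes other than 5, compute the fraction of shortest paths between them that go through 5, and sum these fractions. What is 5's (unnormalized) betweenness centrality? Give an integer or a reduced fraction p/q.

9/2

Pairs whose geodesics pass through 5 — 3–8: 1; 7–6: 1; 7–2: 1/2; 8–6: 1; 8–2: 1.
All other pairs contribute 0.
Summing the contributions gives betweenness(5) = 9/2.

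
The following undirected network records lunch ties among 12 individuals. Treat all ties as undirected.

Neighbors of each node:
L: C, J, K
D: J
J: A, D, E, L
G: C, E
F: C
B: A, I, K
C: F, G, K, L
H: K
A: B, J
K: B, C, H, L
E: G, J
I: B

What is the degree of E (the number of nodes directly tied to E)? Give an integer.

2

E is directly tied to G and J. That is 2 neighbors, so the degree of E is 2.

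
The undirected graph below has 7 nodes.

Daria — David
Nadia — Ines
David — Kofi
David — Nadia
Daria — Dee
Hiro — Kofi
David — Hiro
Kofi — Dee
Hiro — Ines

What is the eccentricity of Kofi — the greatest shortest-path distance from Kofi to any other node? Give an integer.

Distances from Kofi: Daria:2, David:1, Dee:1, Hiro:1, Ines:2, Nadia:2.
The largest is 2 (to Daria, Nadia, and Ines), so the eccentricity of Kofi is 2.

2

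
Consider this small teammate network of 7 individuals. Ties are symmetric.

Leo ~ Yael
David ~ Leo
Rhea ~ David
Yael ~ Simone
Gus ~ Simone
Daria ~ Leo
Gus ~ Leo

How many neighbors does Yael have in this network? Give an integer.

Yael is directly tied to Leo and Simone. That is 2 neighbors, so the degree of Yael is 2.

2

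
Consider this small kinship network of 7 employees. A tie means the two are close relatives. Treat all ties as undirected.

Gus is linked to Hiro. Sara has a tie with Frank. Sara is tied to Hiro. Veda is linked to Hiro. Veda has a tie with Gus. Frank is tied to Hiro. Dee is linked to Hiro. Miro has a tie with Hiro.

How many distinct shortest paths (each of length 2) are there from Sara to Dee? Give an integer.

1

The shortest distance is 2, and the only length-2 path is Sara–Hiro–Dee. So there is exactly 1 shortest path.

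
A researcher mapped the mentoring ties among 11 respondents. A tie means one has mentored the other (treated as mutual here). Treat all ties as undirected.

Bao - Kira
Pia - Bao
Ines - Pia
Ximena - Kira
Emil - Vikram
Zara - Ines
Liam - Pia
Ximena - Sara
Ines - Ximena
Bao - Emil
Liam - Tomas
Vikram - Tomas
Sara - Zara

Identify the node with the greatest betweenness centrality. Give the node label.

Unnormalized betweenness of each node: Bao:14, Emil:13/2, Ines:13, Kira:6, Liam:15/2, Pia:35/2, Sara:1, Tomas:3, Vikram:5/2, Ximena:8, Zara:2.
Pia has the largest value, 35/2, making it the main broker — the node through which the most shortest paths run.

Pia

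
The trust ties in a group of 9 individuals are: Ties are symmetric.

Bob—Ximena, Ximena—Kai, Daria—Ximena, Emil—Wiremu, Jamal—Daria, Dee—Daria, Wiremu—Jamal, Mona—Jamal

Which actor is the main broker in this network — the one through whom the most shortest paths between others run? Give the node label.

Daria

Unnormalized betweenness of each node: Bob:0, Daria:19, Dee:0, Emil:0, Jamal:17, Kai:0, Mona:0, Wiremu:7, Ximena:13.
Daria has the largest value, 19, making it the main broker — the node through which the most shortest paths run.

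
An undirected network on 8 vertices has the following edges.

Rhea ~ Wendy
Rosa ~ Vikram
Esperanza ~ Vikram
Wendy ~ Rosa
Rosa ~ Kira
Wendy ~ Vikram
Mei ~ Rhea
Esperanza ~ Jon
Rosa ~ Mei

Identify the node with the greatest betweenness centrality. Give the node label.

Vikram

Unnormalized betweenness of each node: Esperanza:6, Jon:0, Kira:0, Mei:1, Rhea:1/2, Rosa:19/2, Vikram:10, Wendy:4.
Vikram has the largest value, 10, making it the main broker — the node through which the most shortest paths run.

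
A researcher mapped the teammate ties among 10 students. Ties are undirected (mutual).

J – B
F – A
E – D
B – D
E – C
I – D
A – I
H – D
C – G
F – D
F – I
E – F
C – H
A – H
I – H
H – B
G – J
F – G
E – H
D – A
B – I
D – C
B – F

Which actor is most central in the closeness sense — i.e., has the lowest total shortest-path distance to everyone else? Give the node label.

Farness (sum of distances to all others) for each node — A:15, B:13, C:14, D:11, E:15, F:12, G:15, H:12, I:13, J:18.
The smallest farness is 11, for D, so D has the highest closeness.

D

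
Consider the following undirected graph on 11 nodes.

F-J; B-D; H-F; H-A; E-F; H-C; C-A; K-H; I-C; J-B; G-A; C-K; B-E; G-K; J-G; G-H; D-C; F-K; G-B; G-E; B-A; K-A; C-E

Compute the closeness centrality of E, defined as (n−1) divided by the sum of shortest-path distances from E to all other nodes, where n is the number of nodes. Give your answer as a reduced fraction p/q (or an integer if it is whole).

Distances from E: A:2, B:1, C:1, D:2, F:1, G:1, H:2, I:2, J:2, K:2. Sum = 16.
n = 11, so closeness = 10/16 = 5/8.

5/8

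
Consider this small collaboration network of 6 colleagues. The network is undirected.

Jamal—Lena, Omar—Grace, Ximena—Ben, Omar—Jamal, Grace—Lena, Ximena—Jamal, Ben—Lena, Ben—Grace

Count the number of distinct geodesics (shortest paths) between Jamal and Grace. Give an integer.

2

The shortest distance is 2. The length-2 paths are: Jamal–Omar–Grace; Jamal–Lena–Grace.
That gives 2 distinct shortest paths.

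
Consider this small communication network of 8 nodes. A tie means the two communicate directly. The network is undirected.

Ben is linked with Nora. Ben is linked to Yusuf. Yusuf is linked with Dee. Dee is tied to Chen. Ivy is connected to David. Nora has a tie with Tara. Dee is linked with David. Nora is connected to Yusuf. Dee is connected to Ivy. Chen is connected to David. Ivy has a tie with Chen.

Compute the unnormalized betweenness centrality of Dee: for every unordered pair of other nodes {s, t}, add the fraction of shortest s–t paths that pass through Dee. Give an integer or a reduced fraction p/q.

12

Pairs whose geodesics pass through Dee — David–Tara: 1; David–Nora: 1; David–Yusuf: 1; David–Ben: 1; Chen–Tara: 1; Chen–Nora: 1; Chen–Yusuf: 1; Chen–Ben: 1; Ivy–Tara: 1; Ivy–Nora: 1; Ivy–Yusuf: 1; Ivy–Ben: 1.
All other pairs contribute 0.
Summing the contributions gives betweenness(Dee) = 12.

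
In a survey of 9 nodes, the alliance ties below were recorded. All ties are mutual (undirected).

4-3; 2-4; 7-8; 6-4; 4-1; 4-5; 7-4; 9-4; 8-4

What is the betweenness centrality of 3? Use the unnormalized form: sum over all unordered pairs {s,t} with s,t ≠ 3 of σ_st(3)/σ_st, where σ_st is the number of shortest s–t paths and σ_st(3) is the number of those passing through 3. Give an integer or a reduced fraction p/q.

No shortest path between any pair of other nodes passes through 3.
Summing the contributions gives betweenness(3) = 0.

0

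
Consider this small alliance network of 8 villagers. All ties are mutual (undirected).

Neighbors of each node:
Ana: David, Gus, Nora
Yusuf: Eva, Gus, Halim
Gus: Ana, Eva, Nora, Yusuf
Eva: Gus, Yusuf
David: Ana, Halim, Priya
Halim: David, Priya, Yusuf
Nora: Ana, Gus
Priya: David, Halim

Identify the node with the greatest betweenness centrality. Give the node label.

Gus

Unnormalized betweenness of each node: Ana:9/2, David:4, Eva:0, Gus:5, Halim:4, Nora:0, Priya:0, Yusuf:9/2.
Gus has the largest value, 5, making it the main broker — the node through which the most shortest paths run.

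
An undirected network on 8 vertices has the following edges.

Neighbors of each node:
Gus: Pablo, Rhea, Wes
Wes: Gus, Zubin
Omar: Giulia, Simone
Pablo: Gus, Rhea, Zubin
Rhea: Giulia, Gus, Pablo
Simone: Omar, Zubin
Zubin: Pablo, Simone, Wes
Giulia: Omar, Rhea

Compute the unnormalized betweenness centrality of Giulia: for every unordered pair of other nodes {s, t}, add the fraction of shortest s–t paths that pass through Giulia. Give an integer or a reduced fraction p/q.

3

Pairs whose geodesics pass through Giulia — Omar–Gus: 1; Omar–Pablo: 1/2; Omar–Rhea: 1; Simone–Rhea: 1/2.
All other pairs contribute 0.
Summing the contributions gives betweenness(Giulia) = 3.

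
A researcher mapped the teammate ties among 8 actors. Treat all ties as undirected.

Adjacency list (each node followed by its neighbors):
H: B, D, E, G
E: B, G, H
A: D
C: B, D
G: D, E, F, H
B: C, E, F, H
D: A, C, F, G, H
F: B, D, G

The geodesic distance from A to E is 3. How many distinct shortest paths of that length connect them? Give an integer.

2

The shortest distance is 3. The length-3 paths are: A–D–G–E; A–D–H–E.
That gives 2 distinct shortest paths.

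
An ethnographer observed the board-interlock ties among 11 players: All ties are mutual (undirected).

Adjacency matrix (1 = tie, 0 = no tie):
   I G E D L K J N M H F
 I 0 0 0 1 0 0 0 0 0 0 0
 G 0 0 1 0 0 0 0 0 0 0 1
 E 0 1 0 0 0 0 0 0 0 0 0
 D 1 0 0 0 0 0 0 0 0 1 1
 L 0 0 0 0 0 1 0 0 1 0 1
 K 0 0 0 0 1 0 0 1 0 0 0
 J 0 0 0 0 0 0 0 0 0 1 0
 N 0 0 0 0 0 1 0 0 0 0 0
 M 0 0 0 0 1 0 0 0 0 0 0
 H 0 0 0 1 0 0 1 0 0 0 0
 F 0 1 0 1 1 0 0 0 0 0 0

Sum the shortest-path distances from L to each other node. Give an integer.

22

Distances from L: D:2, E:3, F:1, G:2, H:3, I:3, J:4, K:1, M:1, N:2.
Sum = 2 + 3 + 1 + 2 + 3 + 3 + 4 + 1 + 1 + 2 = 22.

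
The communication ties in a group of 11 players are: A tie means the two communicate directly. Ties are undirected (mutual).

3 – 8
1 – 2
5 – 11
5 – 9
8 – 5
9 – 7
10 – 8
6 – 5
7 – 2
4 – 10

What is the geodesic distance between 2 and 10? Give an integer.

One shortest route is 2 – 7 – 9 – 5 – 8 – 10, which uses 5 edges, and at distance 4 from 2 we only reach {6, 8, 11}, which does not include 10. So d(2,10) = 5.

5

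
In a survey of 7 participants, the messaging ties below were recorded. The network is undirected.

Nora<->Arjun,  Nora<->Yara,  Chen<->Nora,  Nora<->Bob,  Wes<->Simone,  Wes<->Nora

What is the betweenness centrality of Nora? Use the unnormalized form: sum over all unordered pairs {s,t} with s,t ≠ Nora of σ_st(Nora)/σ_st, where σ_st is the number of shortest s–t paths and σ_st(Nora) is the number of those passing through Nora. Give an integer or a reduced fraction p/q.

14

Pairs whose geodesics pass through Nora — Simone–Chen: 1; Simone–Yara: 1; Simone–Arjun: 1; Simone–Bob: 1; Chen–Wes: 1; Chen–Yara: 1; Chen–Arjun: 1; Chen–Bob: 1; Wes–Yara: 1; Wes–Arjun: 1; Wes–Bob: 1; Yara–Arjun: 1; Yara–Bob: 1; Arjun–Bob: 1.
All other pairs contribute 0.
Summing the contributions gives betweenness(Nora) = 14.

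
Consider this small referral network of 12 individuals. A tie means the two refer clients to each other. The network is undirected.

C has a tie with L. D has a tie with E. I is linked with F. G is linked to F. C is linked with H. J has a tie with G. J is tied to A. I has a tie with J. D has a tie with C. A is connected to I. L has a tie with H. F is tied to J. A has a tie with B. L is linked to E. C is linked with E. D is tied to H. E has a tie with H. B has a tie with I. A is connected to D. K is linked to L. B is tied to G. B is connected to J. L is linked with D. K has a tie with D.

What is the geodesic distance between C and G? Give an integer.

4

One shortest route is C – D – A – J – G, which uses 4 edges, and at distance 3 from C we only reach {B, I, J}, which does not include G. So d(C,G) = 4.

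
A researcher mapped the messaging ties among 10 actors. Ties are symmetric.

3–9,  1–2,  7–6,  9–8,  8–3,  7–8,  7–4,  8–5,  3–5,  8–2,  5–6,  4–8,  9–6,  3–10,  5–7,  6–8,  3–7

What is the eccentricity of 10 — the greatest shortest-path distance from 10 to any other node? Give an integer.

Distances from 10: 1:4, 2:3, 3:1, 4:3, 5:2, 6:3, 7:2, 8:2, 9:2.
The largest is 4 (to 1), so the eccentricity of 10 is 4.

4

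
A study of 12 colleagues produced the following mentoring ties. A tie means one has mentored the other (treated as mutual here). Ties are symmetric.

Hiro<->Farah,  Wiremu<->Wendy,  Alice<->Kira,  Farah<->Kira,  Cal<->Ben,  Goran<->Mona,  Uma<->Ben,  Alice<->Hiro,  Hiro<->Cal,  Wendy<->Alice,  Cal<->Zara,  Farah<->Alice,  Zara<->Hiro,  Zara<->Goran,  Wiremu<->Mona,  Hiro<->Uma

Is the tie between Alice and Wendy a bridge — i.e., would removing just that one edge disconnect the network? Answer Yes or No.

Even without that edge, Alice still reaches Wendy via Alice – Hiro – Zara – Goran – Mona – Wiremu – Wendy, so the network stays connected. Not a bridge.

No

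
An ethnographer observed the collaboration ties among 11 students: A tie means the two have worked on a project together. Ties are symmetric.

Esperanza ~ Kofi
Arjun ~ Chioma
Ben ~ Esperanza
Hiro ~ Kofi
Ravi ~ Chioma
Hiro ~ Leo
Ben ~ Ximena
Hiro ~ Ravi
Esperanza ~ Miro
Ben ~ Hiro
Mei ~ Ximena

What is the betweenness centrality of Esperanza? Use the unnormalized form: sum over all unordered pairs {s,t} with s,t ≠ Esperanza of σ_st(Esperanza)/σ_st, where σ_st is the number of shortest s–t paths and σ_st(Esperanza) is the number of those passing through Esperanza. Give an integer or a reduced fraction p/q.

21/2

Pairs whose geodesics pass through Esperanza — Miro–Mei: 1; Miro–Chioma: 2/2; Miro–Kofi: 1; Miro–Ravi: 2/2; Miro–Leo: 2/2; Miro–Ximena: 1; Miro–Hiro: 2/2; Miro–Arjun: 2/2; Miro–Ben: 1; Mei–Kofi: 1/2; Kofi–Ximena: 1/2; Kofi–Ben: 1/2.
All other pairs contribute 0.
Summing the contributions gives betweenness(Esperanza) = 21/2.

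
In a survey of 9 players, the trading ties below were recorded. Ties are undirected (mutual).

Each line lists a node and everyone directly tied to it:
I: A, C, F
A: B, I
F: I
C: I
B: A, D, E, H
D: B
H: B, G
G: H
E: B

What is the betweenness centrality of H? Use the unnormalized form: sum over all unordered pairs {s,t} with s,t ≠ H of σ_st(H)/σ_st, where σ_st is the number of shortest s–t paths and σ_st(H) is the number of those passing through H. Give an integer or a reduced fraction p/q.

Pairs whose geodesics pass through H — E–G: 1; D–G: 1; I–G: 1; B–G: 1; F–G: 1; C–G: 1; G–A: 1.
All other pairs contribute 0.
Summing the contributions gives betweenness(H) = 7.

7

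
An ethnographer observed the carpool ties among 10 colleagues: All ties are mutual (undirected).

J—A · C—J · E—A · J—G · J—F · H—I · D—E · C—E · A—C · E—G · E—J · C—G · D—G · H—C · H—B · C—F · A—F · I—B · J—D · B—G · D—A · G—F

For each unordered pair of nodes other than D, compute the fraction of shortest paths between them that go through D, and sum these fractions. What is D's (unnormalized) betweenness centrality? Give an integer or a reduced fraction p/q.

11/30

Pairs whose geodesics pass through D — A–G: 1/5; A–B: 1/6.
All other pairs contribute 0.
Summing the contributions gives betweenness(D) = 11/30.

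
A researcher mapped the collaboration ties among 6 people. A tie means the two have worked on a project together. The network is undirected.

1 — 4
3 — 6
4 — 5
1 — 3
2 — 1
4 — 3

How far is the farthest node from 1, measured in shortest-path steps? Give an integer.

Distances from 1: 2:1, 3:1, 4:1, 5:2, 6:2.
The largest is 2 (to 6 and 5), so the eccentricity of 1 is 2.

2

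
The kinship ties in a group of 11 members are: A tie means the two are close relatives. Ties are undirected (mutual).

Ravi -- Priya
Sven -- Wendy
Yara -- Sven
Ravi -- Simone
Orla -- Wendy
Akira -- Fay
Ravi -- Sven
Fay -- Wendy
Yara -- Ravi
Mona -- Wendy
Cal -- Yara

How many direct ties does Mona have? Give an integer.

Mona is directly tied to Wendy. That is 1 neighbor, so the degree of Mona is 1.

1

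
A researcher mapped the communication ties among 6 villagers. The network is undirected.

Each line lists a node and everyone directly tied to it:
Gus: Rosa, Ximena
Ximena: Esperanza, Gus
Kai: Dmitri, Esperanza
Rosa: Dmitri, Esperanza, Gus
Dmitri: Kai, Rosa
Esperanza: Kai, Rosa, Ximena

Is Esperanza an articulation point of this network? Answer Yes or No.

No

Even without Esperanza, every remaining node can still reach every other (the residual graph is connected), so Esperanza is not a cut vertex.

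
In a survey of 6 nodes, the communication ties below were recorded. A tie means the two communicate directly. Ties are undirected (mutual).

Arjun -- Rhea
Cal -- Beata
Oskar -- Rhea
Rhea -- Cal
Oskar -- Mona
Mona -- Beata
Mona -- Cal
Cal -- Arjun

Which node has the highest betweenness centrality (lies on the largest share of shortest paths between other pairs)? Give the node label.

Cal

Unnormalized betweenness of each node: Arjun:0, Beata:0, Cal:7/2, Mona:3/2, Oskar:1/2, Rhea:3/2.
Cal has the largest value, 7/2, making it the main broker — the node through which the most shortest paths run.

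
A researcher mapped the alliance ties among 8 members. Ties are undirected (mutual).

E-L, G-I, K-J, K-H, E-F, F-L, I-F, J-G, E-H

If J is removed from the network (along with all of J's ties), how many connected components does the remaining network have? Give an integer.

1

J's neighbors (G and K) remain reachable from one another through other ties, so the rest of the network stays in one piece.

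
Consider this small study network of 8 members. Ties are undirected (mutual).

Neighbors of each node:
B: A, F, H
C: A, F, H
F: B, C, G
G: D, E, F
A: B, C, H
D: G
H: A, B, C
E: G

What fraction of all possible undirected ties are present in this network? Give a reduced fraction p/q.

5/14

There are 10 edges and 8 nodes, so the maximum possible is C(8,2) = 28.
Density = 10/28 = 5/14.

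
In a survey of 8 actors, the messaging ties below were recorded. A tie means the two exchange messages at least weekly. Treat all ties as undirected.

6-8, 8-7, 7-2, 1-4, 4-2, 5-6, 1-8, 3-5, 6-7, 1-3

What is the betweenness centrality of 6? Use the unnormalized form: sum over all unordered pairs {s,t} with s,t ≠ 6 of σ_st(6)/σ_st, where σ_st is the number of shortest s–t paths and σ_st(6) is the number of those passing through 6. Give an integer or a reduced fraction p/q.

7/2

Pairs whose geodesics pass through 6 — 2–5: 1; 7–5: 1; 7–3: 1/2; 8–5: 1.
All other pairs contribute 0.
Summing the contributions gives betweenness(6) = 7/2.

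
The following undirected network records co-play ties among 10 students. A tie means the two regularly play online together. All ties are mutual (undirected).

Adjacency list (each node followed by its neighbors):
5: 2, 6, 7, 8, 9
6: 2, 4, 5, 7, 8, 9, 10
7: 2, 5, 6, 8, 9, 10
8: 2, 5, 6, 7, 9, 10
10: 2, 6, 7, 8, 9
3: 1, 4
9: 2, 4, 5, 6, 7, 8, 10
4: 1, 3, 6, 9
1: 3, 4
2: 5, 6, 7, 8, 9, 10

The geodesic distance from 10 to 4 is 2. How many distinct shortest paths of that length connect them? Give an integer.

2

The shortest distance is 2. The length-2 paths are: 10–9–4; 10–6–4.
That gives 2 distinct shortest paths.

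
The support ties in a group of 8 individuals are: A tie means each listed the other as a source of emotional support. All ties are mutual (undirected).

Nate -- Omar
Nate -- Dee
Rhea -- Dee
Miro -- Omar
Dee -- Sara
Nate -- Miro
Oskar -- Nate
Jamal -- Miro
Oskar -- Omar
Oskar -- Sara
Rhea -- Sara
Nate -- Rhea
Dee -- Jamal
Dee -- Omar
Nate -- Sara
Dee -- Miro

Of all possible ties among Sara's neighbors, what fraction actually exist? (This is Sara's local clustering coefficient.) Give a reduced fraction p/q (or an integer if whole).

2/3

Sara's neighbors: Dee, Nate, Oskar, and Rhea (k = 4).
Possible neighbor pairs: C(4,2) = 6. Edges among them: Dee–Nate, Dee–Rhea, Nate–Oskar, Nate–Rhea → e = 4.
Clustering(Sara) = 4/6 = 2/3.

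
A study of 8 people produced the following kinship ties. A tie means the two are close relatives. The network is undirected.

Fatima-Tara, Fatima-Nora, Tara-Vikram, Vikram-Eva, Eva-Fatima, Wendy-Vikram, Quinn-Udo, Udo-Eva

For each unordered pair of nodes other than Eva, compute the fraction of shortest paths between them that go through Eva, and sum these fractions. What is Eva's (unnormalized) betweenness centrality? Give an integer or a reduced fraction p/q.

12

Pairs whose geodesics pass through Eva — Tara–Quinn: 2/2; Tara–Udo: 2/2; Wendy–Quinn: 1; Wendy–Udo: 1; Wendy–Nora: 1/2; Wendy–Fatima: 1/2; Quinn–Nora: 1; Quinn–Fatima: 1; Quinn–Vikram: 1; Udo–Nora: 1; Udo–Fatima: 1; Udo–Vikram: 1; Nora–Vikram: 1/2; Fatima–Vikram: 1/2.
All other pairs contribute 0.
Summing the contributions gives betweenness(Eva) = 12.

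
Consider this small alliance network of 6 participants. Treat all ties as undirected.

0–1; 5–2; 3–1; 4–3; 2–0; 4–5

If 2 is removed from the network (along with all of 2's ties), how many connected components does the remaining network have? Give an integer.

2's neighbors (0 and 5) remain reachable from one another through other ties, so the rest of the network stays in one piece.

1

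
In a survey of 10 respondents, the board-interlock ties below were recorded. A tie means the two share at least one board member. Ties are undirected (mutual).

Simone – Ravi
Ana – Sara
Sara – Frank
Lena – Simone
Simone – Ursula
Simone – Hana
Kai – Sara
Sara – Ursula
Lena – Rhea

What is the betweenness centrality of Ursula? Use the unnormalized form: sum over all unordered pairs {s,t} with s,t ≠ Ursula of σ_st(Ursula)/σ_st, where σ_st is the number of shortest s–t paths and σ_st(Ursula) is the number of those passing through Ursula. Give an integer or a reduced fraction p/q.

20

Pairs whose geodesics pass through Ursula — Lena–Sara: 1; Lena–Ana: 1; Lena–Frank: 1; Lena–Kai: 1; Hana–Sara: 1; Hana–Ana: 1; Hana–Frank: 1; Hana–Kai: 1; Rhea–Sara: 1; Rhea–Ana: 1; Rhea–Frank: 1; Rhea–Kai: 1; Sara–Simone: 1; Sara–Ravi: 1 … (+6 more pairs).
All other pairs contribute 0.
Summing the contributions gives betweenness(Ursula) = 20.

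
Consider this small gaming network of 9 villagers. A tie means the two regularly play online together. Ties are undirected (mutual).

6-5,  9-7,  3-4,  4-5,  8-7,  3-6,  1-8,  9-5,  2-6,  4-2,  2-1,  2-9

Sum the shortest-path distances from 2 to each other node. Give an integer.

12

Distances from 2: 1:1, 3:2, 4:1, 5:2, 6:1, 7:2, 8:2, 9:1.
Sum = 1 + 2 + 1 + 2 + 1 + 2 + 2 + 1 = 12.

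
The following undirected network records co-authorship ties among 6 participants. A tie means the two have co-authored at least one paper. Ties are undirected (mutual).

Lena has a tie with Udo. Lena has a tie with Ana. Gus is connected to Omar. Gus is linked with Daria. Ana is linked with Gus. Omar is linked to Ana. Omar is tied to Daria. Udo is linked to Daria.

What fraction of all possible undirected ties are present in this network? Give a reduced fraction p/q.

8/15

There are 8 edges and 6 nodes, so the maximum possible is C(6,2) = 15.
Density = 8/15.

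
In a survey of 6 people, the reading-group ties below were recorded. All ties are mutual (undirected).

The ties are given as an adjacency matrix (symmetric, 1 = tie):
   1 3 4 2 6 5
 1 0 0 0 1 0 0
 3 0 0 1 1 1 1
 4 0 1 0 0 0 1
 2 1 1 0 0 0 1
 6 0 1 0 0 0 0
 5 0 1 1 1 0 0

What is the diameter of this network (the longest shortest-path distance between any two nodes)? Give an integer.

3

Eccentricity of each node (its greatest distance to any other): 1:3, 2:2, 3:2, 4:3, 5:2, 6:3.
The maximum eccentricity is 3, realized for instance by the pair 1–4 via 1 – 2 – 3 – 4. So the diameter is 3.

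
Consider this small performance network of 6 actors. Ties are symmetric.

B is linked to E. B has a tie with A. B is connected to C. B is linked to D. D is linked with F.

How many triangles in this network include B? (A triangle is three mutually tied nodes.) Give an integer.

B's neighbors are A, C, D, and E, but none of them are tied to each other, so no triangle contains B.

0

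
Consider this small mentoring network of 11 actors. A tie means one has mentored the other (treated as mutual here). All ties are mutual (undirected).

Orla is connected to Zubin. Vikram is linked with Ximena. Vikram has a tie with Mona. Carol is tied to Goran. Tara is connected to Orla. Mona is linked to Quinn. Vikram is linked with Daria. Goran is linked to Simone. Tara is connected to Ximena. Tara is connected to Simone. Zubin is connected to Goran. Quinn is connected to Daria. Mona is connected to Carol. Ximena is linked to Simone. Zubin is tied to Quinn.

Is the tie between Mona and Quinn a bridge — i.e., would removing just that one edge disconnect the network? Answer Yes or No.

Even without that edge, Mona still reaches Quinn via Mona – Vikram – Daria – Quinn, so the network stays connected. Not a bridge.

No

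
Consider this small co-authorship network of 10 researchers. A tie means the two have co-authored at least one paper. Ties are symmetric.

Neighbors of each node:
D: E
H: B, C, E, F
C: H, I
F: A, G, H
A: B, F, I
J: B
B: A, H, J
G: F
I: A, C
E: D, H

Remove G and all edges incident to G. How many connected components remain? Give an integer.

1

G's neighbors (F) remain reachable from one another through other ties, so the rest of the network stays in one piece.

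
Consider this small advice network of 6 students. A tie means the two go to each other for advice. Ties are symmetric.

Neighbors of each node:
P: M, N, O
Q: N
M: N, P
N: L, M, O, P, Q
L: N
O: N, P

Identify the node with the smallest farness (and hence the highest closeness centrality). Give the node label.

Farness (sum of distances to all others) for each node — L:9, M:8, N:5, O:8, P:7, Q:9.
The smallest farness is 5, for N, so N has the highest closeness.

N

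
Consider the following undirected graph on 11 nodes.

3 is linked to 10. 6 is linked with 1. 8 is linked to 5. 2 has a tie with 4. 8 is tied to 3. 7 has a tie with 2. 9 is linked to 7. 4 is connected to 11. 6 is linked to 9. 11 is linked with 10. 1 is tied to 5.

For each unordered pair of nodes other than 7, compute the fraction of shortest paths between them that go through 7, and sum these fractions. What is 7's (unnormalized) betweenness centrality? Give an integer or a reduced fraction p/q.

10

Pairs whose geodesics pass through 7 — 1–4: 1; 1–2: 1; 5–2: 1; 10–9: 1; 11–9: 1; 11–6: 1; 4–9: 1; 4–6: 1; 2–9: 1; 2–6: 1.
All other pairs contribute 0.
Summing the contributions gives betweenness(7) = 10.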